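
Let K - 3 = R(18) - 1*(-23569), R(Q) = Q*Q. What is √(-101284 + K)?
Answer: 2*I*√19347 ≈ 278.19*I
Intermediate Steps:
R(Q) = Q²
K = 23896 (K = 3 + (18² - 1*(-23569)) = 3 + (324 + 23569) = 3 + 23893 = 23896)
√(-101284 + K) = √(-101284 + 23896) = √(-77388) = 2*I*√19347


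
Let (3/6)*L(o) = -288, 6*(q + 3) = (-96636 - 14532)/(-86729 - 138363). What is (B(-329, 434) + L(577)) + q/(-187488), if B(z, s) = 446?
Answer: -50798756479/390759712 ≈ -130.00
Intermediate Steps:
q = -164187/56273 (q = -3 + ((-96636 - 14532)/(-86729 - 138363))/6 = -3 + (-111168/(-225092))/6 = -3 + (-111168*(-1/225092))/6 = -3 + (⅙)*(27792/56273) = -3 + 4632/56273 = -164187/56273 ≈ -2.9177)
L(o) = -576 (L(o) = 2*(-288) = -576)
(B(-329, 434) + L(577)) + q/(-187488) = (446 - 576) - 164187/56273/(-187488) = -130 - 164187/56273*(-1/187488) = -130 + 6081/390759712 = -50798756479/390759712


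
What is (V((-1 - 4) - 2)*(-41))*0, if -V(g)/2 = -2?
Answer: 0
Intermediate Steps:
V(g) = 4 (V(g) = -2*(-2) = 4)
(V((-1 - 4) - 2)*(-41))*0 = (4*(-41))*0 = -164*0 = 0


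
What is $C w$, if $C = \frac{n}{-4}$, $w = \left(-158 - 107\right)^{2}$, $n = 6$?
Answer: $- \frac{210675}{2} \approx -1.0534 \cdot 10^{5}$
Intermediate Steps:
$w = 70225$ ($w = \left(-265\right)^{2} = 70225$)
$C = - \frac{3}{2}$ ($C = \frac{6}{-4} = 6 \left(- \frac{1}{4}\right) = - \frac{3}{2} \approx -1.5$)
$C w = \left(- \frac{3}{2}\right) 70225 = - \frac{210675}{2}$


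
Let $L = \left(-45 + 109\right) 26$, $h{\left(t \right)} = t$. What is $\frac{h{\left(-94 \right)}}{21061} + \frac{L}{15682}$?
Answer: $\frac{16785698}{165139301} \approx 0.10165$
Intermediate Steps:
$L = 1664$ ($L = 64 \cdot 26 = 1664$)
$\frac{h{\left(-94 \right)}}{21061} + \frac{L}{15682} = - \frac{94}{21061} + \frac{1664}{15682} = \left(-94\right) \frac{1}{21061} + 1664 \cdot \frac{1}{15682} = - \frac{94}{21061} + \frac{832}{7841} = \frac{16785698}{165139301}$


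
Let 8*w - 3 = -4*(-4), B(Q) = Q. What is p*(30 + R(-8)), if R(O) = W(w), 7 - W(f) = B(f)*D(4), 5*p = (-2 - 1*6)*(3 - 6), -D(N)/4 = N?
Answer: 360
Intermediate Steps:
D(N) = -4*N
p = 24/5 (p = ((-2 - 1*6)*(3 - 6))/5 = ((-2 - 6)*(-3))/5 = (-8*(-3))/5 = (1/5)*24 = 24/5 ≈ 4.8000)
w = 19/8 (w = 3/8 + (-4*(-4))/8 = 3/8 + (1/8)*16 = 3/8 + 2 = 19/8 ≈ 2.3750)
W(f) = 7 + 16*f (W(f) = 7 - f*(-4*4) = 7 - f*(-16) = 7 - (-16)*f = 7 + 16*f)
R(O) = 45 (R(O) = 7 + 16*(19/8) = 7 + 38 = 45)
p*(30 + R(-8)) = 24*(30 + 45)/5 = (24/5)*75 = 360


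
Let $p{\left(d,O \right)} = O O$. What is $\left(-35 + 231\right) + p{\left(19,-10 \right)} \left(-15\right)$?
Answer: $-1304$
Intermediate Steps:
$p{\left(d,O \right)} = O^{2}$
$\left(-35 + 231\right) + p{\left(19,-10 \right)} \left(-15\right) = \left(-35 + 231\right) + \left(-10\right)^{2} \left(-15\right) = 196 + 100 \left(-15\right) = 196 - 1500 = -1304$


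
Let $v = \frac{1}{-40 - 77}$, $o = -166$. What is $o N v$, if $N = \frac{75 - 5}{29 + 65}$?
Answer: $\frac{5810}{5499} \approx 1.0566$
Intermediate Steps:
$N = \frac{35}{47}$ ($N = \frac{70}{94} = 70 \cdot \frac{1}{94} = \frac{35}{47} \approx 0.74468$)
$v = - \frac{1}{117}$ ($v = \frac{1}{-117} = - \frac{1}{117} \approx -0.008547$)
$o N v = \left(-166\right) \frac{35}{47} \left(- \frac{1}{117}\right) = \left(- \frac{5810}{47}\right) \left(- \frac{1}{117}\right) = \frac{5810}{5499}$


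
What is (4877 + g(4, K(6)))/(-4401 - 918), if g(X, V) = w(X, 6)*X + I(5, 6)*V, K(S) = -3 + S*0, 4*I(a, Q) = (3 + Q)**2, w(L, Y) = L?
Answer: -6443/7092 ≈ -0.90849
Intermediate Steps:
I(a, Q) = (3 + Q)**2/4
K(S) = -3 (K(S) = -3 + 0 = -3)
g(X, V) = X**2 + 81*V/4 (g(X, V) = X*X + ((3 + 6)**2/4)*V = X**2 + ((1/4)*9**2)*V = X**2 + ((1/4)*81)*V = X**2 + 81*V/4)
(4877 + g(4, K(6)))/(-4401 - 918) = (4877 + (4**2 + (81/4)*(-3)))/(-4401 - 918) = (4877 + (16 - 243/4))/(-5319) = (4877 - 179/4)*(-1/5319) = (19329/4)*(-1/5319) = -6443/7092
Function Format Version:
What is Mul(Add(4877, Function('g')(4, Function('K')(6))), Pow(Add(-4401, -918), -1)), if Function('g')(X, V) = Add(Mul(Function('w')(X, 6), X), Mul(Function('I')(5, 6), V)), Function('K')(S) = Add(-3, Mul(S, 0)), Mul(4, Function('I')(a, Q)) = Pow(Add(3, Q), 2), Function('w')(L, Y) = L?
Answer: Rational(-6443, 7092) ≈ -0.90849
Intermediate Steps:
Function('I')(a, Q) = Mul(Rational(1, 4), Pow(Add(3, Q), 2))
Function('K')(S) = -3 (Function('K')(S) = Add(-3, 0) = -3)
Function('g')(X, V) = Add(Pow(X, 2), Mul(Rational(81, 4), V)) (Function('g')(X, V) = Add(Mul(X, X), Mul(Mul(Rational(1, 4), Pow(Add(3, 6), 2)), V)) = Add(Pow(X, 2), Mul(Mul(Rational(1, 4), Pow(9, 2)), V)) = Add(Pow(X, 2), Mul(Mul(Rational(1, 4), 81), V)) = Add(Pow(X, 2), Mul(Rational(81, 4), V)))
Mul(Add(4877, Function('g')(4, Function('K')(6))), Pow(Add(-4401, -918), -1)) = Mul(Add(4877, Add(Pow(4, 2), Mul(Rational(81, 4), -3))), Pow(Add(-4401, -918), -1)) = Mul(Add(4877, Add(16, Rational(-243, 4))), Pow(-5319, -1)) = Mul(Add(4877, Rational(-179, 4)), Rational(-1, 5319)) = Mul(Rational(19329, 4), Rational(-1, 5319)) = Rational(-6443, 7092)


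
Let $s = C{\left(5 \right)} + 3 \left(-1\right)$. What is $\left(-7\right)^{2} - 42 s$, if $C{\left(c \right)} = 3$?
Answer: $49$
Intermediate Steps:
$s = 0$ ($s = 3 + 3 \left(-1\right) = 3 - 3 = 0$)
$\left(-7\right)^{2} - 42 s = \left(-7\right)^{2} - 0 = 49 + 0 = 49$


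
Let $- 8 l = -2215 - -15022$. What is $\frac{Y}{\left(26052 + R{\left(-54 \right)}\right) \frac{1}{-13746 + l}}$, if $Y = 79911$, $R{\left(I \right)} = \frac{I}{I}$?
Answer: $- \frac{9811073025}{208424} \approx -47073.0$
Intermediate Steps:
$l = - \frac{12807}{8}$ ($l = - \frac{-2215 - -15022}{8} = - \frac{-2215 + 15022}{8} = \left(- \frac{1}{8}\right) 12807 = - \frac{12807}{8} \approx -1600.9$)
$R{\left(I \right)} = 1$
$\frac{Y}{\left(26052 + R{\left(-54 \right)}\right) \frac{1}{-13746 + l}} = \frac{79911}{\left(26052 + 1\right) \frac{1}{-13746 - \frac{12807}{8}}} = \frac{79911}{26053 \frac{1}{- \frac{122775}{8}}} = \frac{79911}{26053 \left(- \frac{8}{122775}\right)} = \frac{79911}{- \frac{208424}{122775}} = 79911 \left(- \frac{122775}{208424}\right) = - \frac{9811073025}{208424}$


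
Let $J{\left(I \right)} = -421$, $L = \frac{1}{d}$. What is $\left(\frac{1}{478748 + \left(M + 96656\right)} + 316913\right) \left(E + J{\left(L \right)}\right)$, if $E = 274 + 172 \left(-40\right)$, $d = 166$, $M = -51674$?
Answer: $- \frac{1166319293265257}{523730} \approx -2.2269 \cdot 10^{9}$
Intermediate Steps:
$L = \frac{1}{166} \approx 0.0060241$
$E = -6606$ ($E = 274 - 6880 = -6606$)
$\left(\frac{1}{478748 + \left(M + 96656\right)} + 316913\right) \left(E + J{\left(L \right)}\right) = \left(\frac{1}{478748 + \left(-51674 + 96656\right)} + 316913\right) \left(-6606 - 421\right) = \left(\frac{1}{478748 + 44982} + 316913\right) \left(-7027\right) = \left(\frac{1}{523730} + 316913\right) \left(-7027\right) = \frac{165976845491}{523730} \left(-7027\right) = - \frac{1166319293265257}{523730}$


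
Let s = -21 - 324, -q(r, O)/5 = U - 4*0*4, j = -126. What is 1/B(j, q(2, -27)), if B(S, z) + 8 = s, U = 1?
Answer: -1/353 ≈ -0.0028329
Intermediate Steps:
q(r, O) = -5 (q(r, O) = -5*(1 - 4*0*4) = -5*(1 + 0*4) = -5*(1 + 0) = -5*1 = -5)
s = -345
B(S, z) = -353 (B(S, z) = -8 - 345 = -353)
1/B(j, q(2, -27)) = 1/(-353) = -1/353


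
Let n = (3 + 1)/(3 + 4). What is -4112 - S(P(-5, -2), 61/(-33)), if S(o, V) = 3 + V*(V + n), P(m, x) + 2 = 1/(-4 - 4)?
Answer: -31386640/7623 ≈ -4117.4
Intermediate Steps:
n = 4/7 ≈ 0.57143
P(m, x) = -17/8 (P(m, x) = -2 + 1/(-4 - 4) = -2 + 1/(-8) = -2 - 1/8 = -17/8)
S(o, V) = 3 + V*(4/7 + V) (S(o, V) = 3 + V*(V + 4/7) = 3 + V*(4/7 + V))
-4112 - S(P(-5, -2), 61/(-33)) = -4112 - (3 + (61/(-33))**2 + 4*(61/(-33))/7) = -4112 - (3 + (61*(-1/33))**2 + 4*(61*(-1/33))/7) = -4112 - (3 + (-61/33)**2 + (4/7)*(-61/33)) = -4112 - (3 + 3721/1089 - 244/231) = -4112 - 1*40864/7623 = -4112 - 40864/7623 = -31386640/7623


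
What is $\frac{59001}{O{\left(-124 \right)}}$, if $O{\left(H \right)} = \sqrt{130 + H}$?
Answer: $\frac{19667 \sqrt{6}}{2} \approx 24087.0$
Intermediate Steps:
$\frac{59001}{O{\left(-124 \right)}} = \frac{59001}{\sqrt{130 - 124}} = \frac{59001}{\sqrt{6}} = 59001 \frac{\sqrt{6}}{6} = \frac{19667 \sqrt{6}}{2}$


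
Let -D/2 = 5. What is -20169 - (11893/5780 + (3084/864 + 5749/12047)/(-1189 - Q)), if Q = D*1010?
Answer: -225286089755473493/11168779000680 ≈ -20171.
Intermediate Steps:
D = -10 (D = -2*5 = -10)
Q = -10100 (Q = -10*1010 = -10100)
-20169 - (11893/5780 + (3084/864 + 5749/12047)/(-1189 - Q)) = -20169 - (11893/5780 + (3084/864 + 5749/12047)/(-1189 - 1*(-10100))) = -20169 - (11893*(1/5780) + (3084*(1/864) + 5749*(1/12047))/(-1189 + 10100)) = -20169 - (11893/5780 + (257/72 + 5749/12047)/8911) = -20169 - (11893/5780 + (3510007/867384)*(1/8911)) = -20169 - (11893/5780 + 3510007/7729258824) = -20169 - 1*22986090758573/11168779000680 = -20169 - 22986090758573/11168779000680 = -225286089755473493/11168779000680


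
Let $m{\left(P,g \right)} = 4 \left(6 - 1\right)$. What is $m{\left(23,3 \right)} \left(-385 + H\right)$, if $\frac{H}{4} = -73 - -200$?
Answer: $2460$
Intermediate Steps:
$H = 508$ ($H = 4 \left(-73 - -200\right) = 4 \left(-73 + 200\right) = 4 \cdot 127 = 508$)
$m{\left(P,g \right)} = 20$ ($m{\left(P,g \right)} = 4 \cdot 5 = 20$)
$m{\left(23,3 \right)} \left(-385 + H\right) = 20 \left(-385 + 508\right) = 20 \cdot 123 = 2460$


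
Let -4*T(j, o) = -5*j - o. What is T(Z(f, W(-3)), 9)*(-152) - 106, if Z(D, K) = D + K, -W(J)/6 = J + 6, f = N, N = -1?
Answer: 3162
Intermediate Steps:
f = -1
W(J) = -36 - 6*J (W(J) = -6*(J + 6) = -6*(6 + J) = -36 - 6*J)
T(j, o) = o/4 + 5*j/4 (T(j, o) = -(-5*j - o)/4 = -(-o - 5*j)/4 = o/4 + 5*j/4)
T(Z(f, W(-3)), 9)*(-152) - 106 = ((¼)*9 + 5*(-1 + (-36 - 6*(-3)))/4)*(-152) - 106 = (9/4 + 5*(-1 + (-36 + 18))/4)*(-152) - 106 = (9/4 + 5*(-1 - 18)/4)*(-152) - 106 = (9/4 + (5/4)*(-19))*(-152) - 106 = (9/4 - 95/4)*(-152) - 106 = -43/2*(-152) - 106 = 3268 - 106 = 3162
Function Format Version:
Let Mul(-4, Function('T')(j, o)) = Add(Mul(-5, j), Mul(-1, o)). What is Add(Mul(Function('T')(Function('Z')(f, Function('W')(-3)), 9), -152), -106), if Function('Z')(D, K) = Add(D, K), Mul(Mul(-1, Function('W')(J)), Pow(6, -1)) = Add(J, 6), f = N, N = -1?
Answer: 3162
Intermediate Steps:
f = -1
Function('W')(J) = Add(-36, Mul(-6, J)) (Function('W')(J) = Mul(-6, Add(J, 6)) = Mul(-6, Add(6, J)) = Add(-36, Mul(-6, J)))
Function('T')(j, o) = Add(Mul(Rational(1, 4), o), Mul(Rational(5, 4), j)) (Function('T')(j, o) = Mul(Rational(-1, 4), Add(Mul(-5, j), Mul(-1, o))) = Mul(Rational(-1, 4), Add(Mul(-1, o), Mul(-5, j))) = Add(Mul(Rational(1, 4), o), Mul(Rational(5, 4), j)))
Add(Mul(Function('T')(Function('Z')(f, Function('W')(-3)), 9), -152), -106) = Add(Mul(Add(Mul(Rational(1, 4), 9), Mul(Rational(5, 4), Add(-1, Add(-36, Mul(-6, -3))))), -152), -106) = Add(Mul(Add(Rational(9, 4), Mul(Rational(5, 4), Add(-1, Add(-36, 18)))), -152), -106) = Add(Mul(Add(Rational(9, 4), Mul(Rational(5, 4), Add(-1, -18))), -152), -106) = Add(Mul(Add(Rational(9, 4), Mul(Rational(5, 4), -19)), -152), -106) = Add(Mul(Add(Rational(9, 4), Rational(-95, 4)), -152), -106) = Add(Mul(Rational(-43, 2), -152), -106) = Add(3268, -106) = 3162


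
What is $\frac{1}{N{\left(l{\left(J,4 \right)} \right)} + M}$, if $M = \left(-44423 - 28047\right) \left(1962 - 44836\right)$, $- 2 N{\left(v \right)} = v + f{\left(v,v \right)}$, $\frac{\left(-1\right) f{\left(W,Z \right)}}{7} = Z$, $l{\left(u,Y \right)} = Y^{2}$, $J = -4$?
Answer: $\frac{1}{3107078828} \approx 3.2185 \cdot 10^{-10}$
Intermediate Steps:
$f{\left(W,Z \right)} = - 7 Z$
$N{\left(v \right)} = 3 v$ ($N{\left(v \right)} = - \frac{v - 7 v}{2} = - \frac{\left(-6\right) v}{2} = 3 v$)
$M = 3107078780$ ($M = \left(-72470\right) \left(-42874\right) = 3107078780$)
$\frac{1}{N{\left(l{\left(J,4 \right)} \right)} + M} = \frac{1}{3 \cdot 4^{2} + 3107078780} = \frac{1}{3 \cdot 16 + 3107078780} = \frac{1}{48 + 3107078780} = \frac{1}{3107078828}$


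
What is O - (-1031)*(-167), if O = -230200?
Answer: -402377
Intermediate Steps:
O - (-1031)*(-167) = -230200 - (-1031)*(-167) = -230200 - 1*172177 = -230200 - 172177 = -402377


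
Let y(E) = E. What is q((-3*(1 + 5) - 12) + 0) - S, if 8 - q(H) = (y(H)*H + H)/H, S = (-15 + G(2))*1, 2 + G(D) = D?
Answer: 52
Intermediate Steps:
G(D) = -2 + D
S = -15 (S = (-15 + (-2 + 2))*1 = (-15 + 0)*1 = -15*1 = -15)
q(H) = 8 - (H + H**2)/H (q(H) = 8 - (H*H + H)/H = 8 - (H**2 + H)/H = 8 - (H + H**2)/H)
q((-3*(1 + 5) - 12) + 0) - S = (7 - ((-3*(1 + 5) - 12) + 0)) - 1*(-15) = (7 - ((-3*6 - 12) + 0)) + 15 = (7 - ((-18 - 12) + 0)) + 15 = (7 - (-30 + 0)) + 15 = (7 - 1*(-30)) + 15 = (7 + 30) + 15 = 37 + 15 = 52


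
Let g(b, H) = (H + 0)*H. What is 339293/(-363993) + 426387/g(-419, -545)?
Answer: 54423379966/108115020825 ≈ 0.50338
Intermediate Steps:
g(b, H) = H² (g(b, H) = H*H = H²)
339293/(-363993) + 426387/g(-419, -545) = 339293/(-363993) + 426387/((-545)²) = 339293*(-1/363993) + 426387/297025 = -339293/363993 + 426387*(1/297025) = -339293/363993 + 426387/297025 = 54423379966/108115020825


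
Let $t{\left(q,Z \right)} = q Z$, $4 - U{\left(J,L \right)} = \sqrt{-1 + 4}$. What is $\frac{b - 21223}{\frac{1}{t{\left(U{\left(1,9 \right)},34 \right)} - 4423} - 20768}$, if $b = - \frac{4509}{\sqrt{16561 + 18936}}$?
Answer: $\frac{476406348930345}{466192676140721} + \frac{9018 \sqrt{106491}}{16548441424967173337} + \frac{42446 \sqrt{3}}{466192676140721} + \frac{101216426863635 \sqrt{35497}}{16548441424967173337} \approx 1.0231$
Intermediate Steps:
$U{\left(J,L \right)} = 4 - \sqrt{3}$ ($U{\left(J,L \right)} = 4 - \sqrt{-1 + 4} = 4 - \sqrt{3}$)
$t{\left(q,Z \right)} = Z q$
$b = - \frac{4509 \sqrt{35497}}{35497}$ ($b = - \frac{4509}{\sqrt{35497}} = - 4509 \frac{\sqrt{35497}}{35497} = - \frac{4509 \sqrt{35497}}{35497} \approx -23.932$)
$\frac{b - 21223}{\frac{1}{t{\left(U{\left(1,9 \right)},34 \right)} - 4423} - 20768} = \frac{- \frac{4509 \sqrt{35497}}{35497} - 21223}{\frac{1}{34 \left(4 - \sqrt{3}\right) - 4423} - 20768} = \frac{-21223 - \frac{4509 \sqrt{35497}}{35497}}{\frac{1}{\left(136 - 34 \sqrt{3}\right) - 4423} - 20768} = \frac{-21223 - \frac{4509 \sqrt{35497}}{35497}}{\frac{1}{-4287 - 34 \sqrt{3}} - 20768} = \frac{-21223 - \frac{4509 \sqrt{35497}}{35497}}{-20768 + \frac{1}{-4287 - 34 \sqrt{3}}}$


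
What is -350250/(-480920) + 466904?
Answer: 22454382193/48092 ≈ 4.6690e+5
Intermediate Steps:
-350250/(-480920) + 466904 = -350250*(-1/480920) + 466904 = 35025/48092 + 466904 = 22454382193/48092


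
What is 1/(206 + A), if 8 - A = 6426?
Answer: -1/6212 ≈ -0.00016098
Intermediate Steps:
A = -6418 (A = 8 - 1*6426 = 8 - 6426 = -6418)
1/(206 + A) = 1/(206 - 6418) = 1/(-6212) = -1/6212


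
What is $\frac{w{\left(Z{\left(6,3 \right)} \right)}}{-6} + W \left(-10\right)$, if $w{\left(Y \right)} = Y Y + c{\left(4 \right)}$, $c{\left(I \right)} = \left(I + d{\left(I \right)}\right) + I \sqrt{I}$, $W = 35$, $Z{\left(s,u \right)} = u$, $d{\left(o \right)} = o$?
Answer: $- \frac{2125}{6} \approx -354.17$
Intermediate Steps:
$c{\left(I \right)} = I^{\frac{3}{2}} + 2 I$ ($c{\left(I \right)} = \left(I + I\right) + I \sqrt{I} = 2 I + I^{\frac{3}{2}} = I^{\frac{3}{2}} + 2 I$)
$w{\left(Y \right)} = 16 + Y^{2}$ ($w{\left(Y \right)} = Y Y + \left(4^{\frac{3}{2}} + 2 \cdot 4\right) = Y^{2} + \left(8 + 8\right) = Y^{2} + 16 = 16 + Y^{2}$)
$\frac{w{\left(Z{\left(6,3 \right)} \right)}}{-6} + W \left(-10\right) = \frac{16 + 3^{2}}{-6} + 35 \left(-10\right) = \left(16 + 9\right) \left(- \frac{1}{6}\right) - 350 = 25 \left(- \frac{1}{6}\right) - 350 = - \frac{25}{6} - 350 = - \frac{2125}{6}$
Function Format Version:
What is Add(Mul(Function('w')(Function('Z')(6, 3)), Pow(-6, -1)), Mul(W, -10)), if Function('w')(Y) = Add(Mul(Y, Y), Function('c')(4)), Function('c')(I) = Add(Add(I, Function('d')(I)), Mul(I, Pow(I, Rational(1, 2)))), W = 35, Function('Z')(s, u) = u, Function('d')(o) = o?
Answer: Rational(-2125, 6) ≈ -354.17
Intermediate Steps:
Function('c')(I) = Add(Pow(I, Rational(3, 2)), Mul(2, I)) (Function('c')(I) = Add(Add(I, I), Mul(I, Pow(I, Rational(1, 2)))) = Add(Mul(2, I), Pow(I, Rational(3, 2))) = Add(Pow(I, Rational(3, 2)), Mul(2, I)))
Function('w')(Y) = Add(16, Pow(Y, 2)) (Function('w')(Y) = Add(Mul(Y, Y), Add(Pow(4, Rational(3, 2)), Mul(2, 4))) = Add(Pow(Y, 2), Add(8, 8)) = Add(Pow(Y, 2), 16) = Add(16, Pow(Y, 2)))
Add(Mul(Function('w')(Function('Z')(6, 3)), Pow(-6, -1)), Mul(W, -10)) = Add(Mul(Add(16, Pow(3, 2)), Pow(-6, -1)), Mul(35, -10)) = Add(Mul(Add(16, 9), Rational(-1, 6)), -350) = Add(Mul(25, Rational(-1, 6)), -350) = Add(Rational(-25, 6), -350) = Rational(-2125, 6)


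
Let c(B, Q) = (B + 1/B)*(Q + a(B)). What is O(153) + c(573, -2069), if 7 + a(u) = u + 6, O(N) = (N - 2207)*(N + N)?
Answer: -283884754/191 ≈ -1.4863e+6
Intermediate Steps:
O(N) = 2*N*(-2207 + N) (O(N) = (-2207 + N)*(2*N) = 2*N*(-2207 + N))
a(u) = -1 + u (a(u) = -7 + (u + 6) = -7 + (6 + u) = -1 + u)
c(B, Q) = (B + 1/B)*(-1 + B + Q) (c(B, Q) = (B + 1/B)*(Q + (-1 + B)) = (B + 1/B)*(-1 + B + Q))
O(153) + c(573, -2069) = 2*153*(-2207 + 153) + (-1 + 573 - 2069 + 573²*(-1 + 573 - 2069))/573 = 2*153*(-2054) + (-1 + 573 - 2069 + 328329*(-1497))/573 = -628524 + (-1 + 573 - 2069 - 491508513)/573 = -628524 + (1/573)*(-491510010) = -628524 - 163836670/191 = -283884754/191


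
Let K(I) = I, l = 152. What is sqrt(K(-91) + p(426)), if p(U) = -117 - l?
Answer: 6*I*sqrt(10) ≈ 18.974*I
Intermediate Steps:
p(U) = -269 (p(U) = -117 - 1*152 = -117 - 152 = -269)
sqrt(K(-91) + p(426)) = sqrt(-91 - 269) = sqrt(-360) = 6*I*sqrt(10)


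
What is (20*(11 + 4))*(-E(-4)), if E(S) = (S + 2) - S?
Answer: -600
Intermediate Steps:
E(S) = 2 (E(S) = (2 + S) - S = 2)
(20*(11 + 4))*(-E(-4)) = (20*(11 + 4))*(-1*2) = (20*15)*(-2) = 300*(-2) = -600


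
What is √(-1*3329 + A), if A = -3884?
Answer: I*√7213 ≈ 84.929*I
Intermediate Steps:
√(-1*3329 + A) = √(-1*3329 - 3884) = √(-3329 - 3884) = √(-7213) = I*√7213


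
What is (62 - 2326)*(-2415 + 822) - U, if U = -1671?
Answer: 3608223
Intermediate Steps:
(62 - 2326)*(-2415 + 822) - U = (62 - 2326)*(-2415 + 822) - 1*(-1671) = -2264*(-1593) + 1671 = 3606552 + 1671 = 3608223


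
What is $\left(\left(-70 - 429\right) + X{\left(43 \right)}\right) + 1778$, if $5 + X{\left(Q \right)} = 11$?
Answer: $1285$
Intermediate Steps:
$X{\left(Q \right)} = 6$ ($X{\left(Q \right)} = -5 + 11 = 6$)
$\left(\left(-70 - 429\right) + X{\left(43 \right)}\right) + 1778 = \left(\left(-70 - 429\right) + 6\right) + 1778 = \left(-499 + 6\right) + 1778 = -493 + 1778 = 1285$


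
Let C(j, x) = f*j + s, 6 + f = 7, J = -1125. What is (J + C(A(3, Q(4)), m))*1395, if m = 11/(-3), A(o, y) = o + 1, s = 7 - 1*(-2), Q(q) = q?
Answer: -1551240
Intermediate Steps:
f = 1 (f = -6 + 7 = 1)
s = 9 (s = 7 + 2 = 9)
A(o, y) = 1 + o
m = -11/3 (m = 11*(-1/3) = -11/3 ≈ -3.6667)
C(j, x) = 9 + j (C(j, x) = 1*j + 9 = j + 9 = 9 + j)
(J + C(A(3, Q(4)), m))*1395 = (-1125 + (9 + (1 + 3)))*1395 = (-1125 + (9 + 4))*1395 = (-1125 + 13)*1395 = -1112*1395 = -1551240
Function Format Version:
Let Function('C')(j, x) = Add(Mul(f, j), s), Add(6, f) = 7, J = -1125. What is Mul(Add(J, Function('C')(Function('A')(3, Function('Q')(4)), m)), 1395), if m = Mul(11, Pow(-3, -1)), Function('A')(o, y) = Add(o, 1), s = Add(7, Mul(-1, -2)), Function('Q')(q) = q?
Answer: -1551240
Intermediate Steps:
f = 1 (f = Add(-6, 7) = 1)
s = 9 (s = Add(7, 2) = 9)
Function('A')(o, y) = Add(1, o)
m = Rational(-11, 3) (m = Mul(11, Rational(-1, 3)) = Rational(-11, 3) ≈ -3.6667)
Function('C')(j, x) = Add(9, j) (Function('C')(j, x) = Add(Mul(1, j), 9) = Add(j, 9) = Add(9, j))
Mul(Add(J, Function('C')(Function('A')(3, Function('Q')(4)), m)), 1395) = Mul(Add(-1125, Add(9, Add(1, 3))), 1395) = Mul(Add(-1125, Add(9, 4)), 1395) = Mul(Add(-1125, 13), 1395) = Mul(-1112, 1395) = -1551240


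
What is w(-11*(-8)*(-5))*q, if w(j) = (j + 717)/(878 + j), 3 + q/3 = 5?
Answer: 277/73 ≈ 3.7945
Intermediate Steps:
q = 6 (q = -9 + 3*5 = -9 + 15 = 6)
w(j) = (717 + j)/(878 + j)
w(-11*(-8)*(-5))*q = ((717 - 11*(-8)*(-5))/(878 - 11*(-8)*(-5)))*6 = ((717 + 88*(-5))/(878 + 88*(-5)))*6 = ((717 - 440)/(878 - 440))*6 = (277/438)*6 = 277/73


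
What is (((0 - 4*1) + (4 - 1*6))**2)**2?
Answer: 1296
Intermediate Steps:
(((0 - 4*1) + (4 - 1*6))**2)**2 = (((0 - 4) + (4 - 6))**2)**2 = ((-4 - 2)**2)**2 = ((-6)**2)**2 = 36**2 = 1296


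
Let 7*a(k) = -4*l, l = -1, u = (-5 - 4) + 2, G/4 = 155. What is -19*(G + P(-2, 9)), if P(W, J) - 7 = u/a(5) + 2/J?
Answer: -420641/36 ≈ -11684.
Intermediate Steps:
G = 620 (G = 4*155 = 620)
u = -7 (u = -9 + 2 = -7)
a(k) = 4/7 (a(k) = (-4*(-1))/7 = (⅐)*4 = 4/7)
P(W, J) = -21/4 + 2/J (P(W, J) = 7 + (-7/4/7 + 2/J) = 7 + (-7*7/4 + 2/J) = 7 + (-49/4 + 2/J) = -21/4 + 2/J)
-19*(G + P(-2, 9)) = -19*(620 + (-21/4 + 2/9)) = -19*(620 - 181/36) = -19*22139/36 = -420641/36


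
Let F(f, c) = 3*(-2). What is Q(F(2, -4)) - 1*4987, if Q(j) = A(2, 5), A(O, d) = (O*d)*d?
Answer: -4937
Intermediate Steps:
F(f, c) = -6
A(O, d) = O*d²
Q(j) = 50 (Q(j) = 2*5² = 2*25 = 50)
Q(F(2, -4)) - 1*4987 = 50 - 1*4987 = 50 - 4987 = -4937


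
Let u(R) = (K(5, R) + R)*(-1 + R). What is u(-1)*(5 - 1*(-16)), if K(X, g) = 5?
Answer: -168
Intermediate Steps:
u(R) = (-1 + R)*(5 + R) (u(R) = (5 + R)*(-1 + R) = (-1 + R)*(5 + R))
u(-1)*(5 - 1*(-16)) = (-5 + (-1)² + 4*(-1))*(5 - 1*(-16)) = (-5 + 1 - 4)*(5 + 16) = -8*21 = -168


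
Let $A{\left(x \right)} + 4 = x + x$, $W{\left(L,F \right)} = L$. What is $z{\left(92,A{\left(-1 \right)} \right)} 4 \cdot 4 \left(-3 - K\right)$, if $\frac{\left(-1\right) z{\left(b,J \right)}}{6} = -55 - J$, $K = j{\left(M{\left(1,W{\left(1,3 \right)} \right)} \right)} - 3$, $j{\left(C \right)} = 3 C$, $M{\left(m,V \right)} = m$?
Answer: $-14112$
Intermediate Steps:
$K = 0$ ($K = 3 \cdot 1 - 3 = 3 - 3 = 0$)
$A{\left(x \right)} = -4 + 2 x$ ($A{\left(x \right)} = -4 + \left(x + x\right) = -4 + 2 x$)
$z{\left(b,J \right)} = 330 + 6 J$ ($z{\left(b,J \right)} = - 6 \left(-55 - J\right) = 330 + 6 J$)
$z{\left(92,A{\left(-1 \right)} \right)} 4 \cdot 4 \left(-3 - K\right) = \left(330 + 6 \left(-4 + 2 \left(-1\right)\right)\right) 4 \cdot 4 \left(-3 - 0\right) = \left(330 + 6 \left(-4 - 2\right)\right) 16 \left(-3 + 0\right) = \left(330 + 6 \left(-6\right)\right) 16 \left(-3\right) = \left(330 - 36\right) \left(-48\right) = 294 \left(-48\right) = -14112$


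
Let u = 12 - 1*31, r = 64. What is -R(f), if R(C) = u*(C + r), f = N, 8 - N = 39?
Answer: 627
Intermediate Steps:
N = -31 (N = 8 - 1*39 = 8 - 39 = -31)
u = -19 (u = 12 - 31 = -19)
f = -31
R(C) = -1216 - 19*C (R(C) = -19*(C + 64) = -19*(64 + C) = -1216 - 19*C)
-R(f) = -(-1216 - 19*(-31)) = -(-1216 + 589) = -1*(-627) = 627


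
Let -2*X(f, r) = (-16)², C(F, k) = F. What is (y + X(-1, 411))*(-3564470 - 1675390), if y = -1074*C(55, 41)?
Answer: 310189232280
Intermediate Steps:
y = -59070 (y = -1074*55 = -59070)
X(f, r) = -128 (X(f, r) = -½*(-16)² = -½*256 = -128)
(y + X(-1, 411))*(-3564470 - 1675390) = (-59070 - 128)*(-3564470 - 1675390) = -59198*(-5239860) = 310189232280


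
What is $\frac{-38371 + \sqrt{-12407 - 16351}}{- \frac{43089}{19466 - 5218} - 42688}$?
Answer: $\frac{546710008}{608261713} - \frac{14248 i \sqrt{28758}}{608261713} \approx 0.89881 - 0.0039723 i$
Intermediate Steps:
$\frac{-38371 + \sqrt{-12407 - 16351}}{- \frac{43089}{19466 - 5218} - 42688} = \frac{-38371 + \sqrt{-28758}}{- \frac{43089}{19466 - 5218} - 42688} = \frac{-38371 + i \sqrt{28758}}{- \frac{43089}{14248} - 42688} = \frac{-38371 + i \sqrt{28758}}{- \frac{608261713}{14248}} = \left(-38371 + i \sqrt{28758}\right) \left(- \frac{14248}{608261713}\right) = \frac{546710008}{608261713} - \frac{14248 i \sqrt{28758}}{608261713}$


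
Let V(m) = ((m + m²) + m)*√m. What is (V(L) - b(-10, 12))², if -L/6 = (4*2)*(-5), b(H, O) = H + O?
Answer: 809588736004 - 929280*√15 ≈ 8.0959e+11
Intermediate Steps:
L = 240 (L = -6*4*2*(-5) = -48*(-5) = -6*(-40) = 240)
V(m) = √m*(m² + 2*m) (V(m) = (m² + 2*m)*√m = √m*(m² + 2*m))
(V(L) - b(-10, 12))² = (240^(3/2)*(2 + 240) - (-10 + 12))² = ((960*√15)*242 - 1*2)² = (232320*√15 - 2)² = (-2 + 232320*√15)²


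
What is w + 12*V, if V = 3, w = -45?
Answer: -9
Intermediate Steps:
w + 12*V = -45 + 12*3 = -45 + 36 = -9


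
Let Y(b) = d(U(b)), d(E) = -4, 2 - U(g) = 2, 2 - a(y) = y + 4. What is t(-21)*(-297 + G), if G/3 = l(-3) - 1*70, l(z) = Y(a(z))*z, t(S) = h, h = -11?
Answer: 5181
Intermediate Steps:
a(y) = -2 - y (a(y) = 2 - (y + 4) = 2 - (4 + y) = 2 + (-4 - y) = -2 - y)
U(g) = 0 (U(g) = 2 - 1*2 = 2 - 2 = 0)
t(S) = -11
Y(b) = -4
l(z) = -4*z
G = -174 (G = 3*(-4*(-3) - 1*70) = 3*(12 - 70) = 3*(-58) = -174)
t(-21)*(-297 + G) = -11*(-297 - 174) = -11*(-471) = 5181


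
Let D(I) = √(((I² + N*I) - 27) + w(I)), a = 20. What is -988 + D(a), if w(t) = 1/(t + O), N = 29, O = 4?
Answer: -988 + √137238/12 ≈ -957.13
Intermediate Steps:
w(t) = 1/(4 + t) (w(t) = 1/(t + 4) = 1/(4 + t))
D(I) = √(-27 + I² + 1/(4 + I) + 29*I) (D(I) = √(((I² + 29*I) - 27) + 1/(4 + I)) = √((-27 + I² + 29*I) + 1/(4 + I)) = √(-27 + I² + 1/(4 + I) + 29*I))
-988 + D(a) = -988 + √((1 + (4 + 20)*(-27 + 20² + 29*20))/(4 + 20)) = -988 + √((1 + 24*(-27 + 400 + 580))/24) = -988 + √((1 + 24*953)/24) = -988 + √((1 + 22872)/24) = -988 + √((1/24)*22873) = -988 + √(22873/24) = -988 + √137238/12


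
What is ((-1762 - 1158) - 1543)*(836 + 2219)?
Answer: -13634465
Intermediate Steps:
((-1762 - 1158) - 1543)*(836 + 2219) = (-2920 - 1543)*3055 = -4463*3055 = -13634465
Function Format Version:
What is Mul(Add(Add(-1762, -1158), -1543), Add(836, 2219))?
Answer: -13634465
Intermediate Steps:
Mul(Add(Add(-1762, -1158), -1543), Add(836, 2219)) = Mul(Add(-2920, -1543), 3055) = Mul(-4463, 3055) = -13634465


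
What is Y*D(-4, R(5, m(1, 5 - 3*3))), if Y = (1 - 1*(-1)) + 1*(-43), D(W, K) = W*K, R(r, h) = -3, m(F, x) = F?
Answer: -492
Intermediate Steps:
D(W, K) = K*W
Y = -41 (Y = (1 + 1) - 43 = 2 - 43 = -41)
Y*D(-4, R(5, m(1, 5 - 3*3))) = -(-123)*(-4) = -41*12 = -492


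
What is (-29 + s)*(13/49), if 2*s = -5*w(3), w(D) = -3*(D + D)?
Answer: 208/49 ≈ 4.2449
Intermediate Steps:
w(D) = -6*D
s = 45 (s = (-(-30)*3)/2 = (-5*(-18))/2 = (1/2)*90 = 45)
(-29 + s)*(13/49) = (-29 + 45)*(13/49) = 16*(13*(1/49)) = 16*(13/49) = 208/49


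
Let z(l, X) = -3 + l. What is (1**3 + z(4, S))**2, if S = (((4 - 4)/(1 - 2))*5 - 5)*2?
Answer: 4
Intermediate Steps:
S = -10 (S = ((0/(-1))*5 - 5)*2 = ((0*(-1))*5 - 5)*2 = (0*5 - 5)*2 = (0 - 5)*2 = -5*2 = -10)
(1**3 + z(4, S))**2 = (1**3 + (-3 + 4))**2 = (1 + 1)**2 = 2**2 = 4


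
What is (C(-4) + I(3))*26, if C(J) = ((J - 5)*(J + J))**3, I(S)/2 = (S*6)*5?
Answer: 9709128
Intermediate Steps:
I(S) = 60*S (I(S) = 2*((S*6)*5) = 2*((6*S)*5) = 2*(30*S) = 60*S)
C(J) = 8*J**3*(-5 + J)**3 (C(J) = ((-5 + J)*(2*J))**3 = (2*J*(-5 + J))**3 = 8*J**3*(-5 + J)**3)
(C(-4) + I(3))*26 = (8*(-4)**3*(-5 - 4)**3 + 60*3)*26 = (8*(-64)*(-9)**3 + 180)*26 = (8*(-64)*(-729) + 180)*26 = (373248 + 180)*26 = 373428*26 = 9709128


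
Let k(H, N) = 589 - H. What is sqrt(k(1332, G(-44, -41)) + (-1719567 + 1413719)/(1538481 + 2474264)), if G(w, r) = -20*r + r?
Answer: I*sqrt(11965104259256335)/4012745 ≈ 27.259*I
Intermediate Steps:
G(w, r) = -19*r
sqrt(k(1332, G(-44, -41)) + (-1719567 + 1413719)/(1538481 + 2474264)) = sqrt((589 - 1*1332) + (-1719567 + 1413719)/(1538481 + 2474264)) = sqrt((589 - 1332) - 305848/4012745) = sqrt(-743 - 305848*1/4012745) = sqrt(-743 - 305848/4012745) = sqrt(-2981775383/4012745) = I*sqrt(11965104259256335)/4012745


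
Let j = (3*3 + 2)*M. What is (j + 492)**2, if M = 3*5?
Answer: 431649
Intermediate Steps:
M = 15
j = 165 (j = (3*3 + 2)*15 = (9 + 2)*15 = 11*15 = 165)
(j + 492)**2 = (165 + 492)**2 = 657**2 = 431649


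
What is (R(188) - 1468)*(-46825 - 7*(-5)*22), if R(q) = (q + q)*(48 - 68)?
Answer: 413942340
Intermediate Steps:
R(q) = -40*q (R(q) = (2*q)*(-20) = -40*q)
(R(188) - 1468)*(-46825 - 7*(-5)*22) = (-40*188 - 1468)*(-46825 - 7*(-5)*22) = (-7520 - 1468)*(-46825 + 35*22) = -8988*(-46825 + 770) = -8988*(-46055) = 413942340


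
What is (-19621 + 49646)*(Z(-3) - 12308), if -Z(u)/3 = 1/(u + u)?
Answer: -739065375/2 ≈ -3.6953e+8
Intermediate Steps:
Z(u) = -3/(2*u) (Z(u) = -3/(u + u) = -3*1/(2*u) = -3/(2*u))
(-19621 + 49646)*(Z(-3) - 12308) = (-19621 + 49646)*(-3/2/(-3) - 12308) = 30025*(-3/2*(-⅓) - 12308) = 30025*(½ - 12308) = 30025*(-24615/2) = -739065375/2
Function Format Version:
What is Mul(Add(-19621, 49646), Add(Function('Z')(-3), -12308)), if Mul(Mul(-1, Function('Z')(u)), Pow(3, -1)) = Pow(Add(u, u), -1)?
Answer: Rational(-739065375, 2) ≈ -3.6953e+8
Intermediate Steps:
Function('Z')(u) = Mul(Rational(-3, 2), Pow(u, -1)) (Function('Z')(u) = Mul(-3, Pow(Add(u, u), -1)) = Mul(-3, Pow(Mul(2, u), -1)) = Mul(-3, Mul(Rational(1, 2), Pow(u, -1))) = Mul(Rational(-3, 2), Pow(u, -1)))
Mul(Add(-19621, 49646), Add(Function('Z')(-3), -12308)) = Mul(Add(-19621, 49646), Add(Mul(Rational(-3, 2), Pow(-3, -1)), -12308)) = Mul(30025, Add(Mul(Rational(-3, 2), Rational(-1, 3)), -12308)) = Mul(30025, Add(Rational(1, 2), -12308)) = Mul(30025, Rational(-24615, 2)) = Rational(-739065375, 2)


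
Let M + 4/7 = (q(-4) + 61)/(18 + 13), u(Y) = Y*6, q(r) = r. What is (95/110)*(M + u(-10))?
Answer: -242155/4774 ≈ -50.724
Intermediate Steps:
u(Y) = 6*Y
M = 275/217 (M = -4/7 + (-4 + 61)/(18 + 13) = -4/7 + 57/31 = 275/217 ≈ 1.2673)
(95/110)*(M + u(-10)) = (95/110)*(275/217 + 6*(-10)) = (95*(1/110))*(275/217 - 60) = (19/22)*(-12745/217) = -242155/4774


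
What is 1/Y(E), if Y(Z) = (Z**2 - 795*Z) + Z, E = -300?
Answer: 1/328200 ≈ 3.0469e-6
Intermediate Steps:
Y(Z) = Z**2 - 794*Z
1/Y(E) = 1/(-300*(-794 - 300)) = 1/(-300*(-1094)) = 1/328200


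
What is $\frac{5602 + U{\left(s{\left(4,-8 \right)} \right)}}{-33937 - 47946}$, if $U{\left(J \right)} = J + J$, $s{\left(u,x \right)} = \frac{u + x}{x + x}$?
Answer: $- \frac{11205}{163766} \approx -0.068421$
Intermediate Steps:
$s{\left(u,x \right)} = \frac{u + x}{2 x}$
$U{\left(J \right)} = 2 J$
$\frac{5602 + U{\left(s{\left(4,-8 \right)} \right)}}{-33937 - 47946} = \frac{5602 + 2 \frac{4 - 8}{2 \left(-8\right)}}{-33937 - 47946} = \frac{5602 + 2 \cdot \frac{1}{2} \left(- \frac{1}{8}\right) \left(-4\right)}{-81883} = \left(5602 + 2 \cdot \frac{1}{4}\right) \left(- \frac{1}{81883}\right) = \left(5602 + \frac{1}{2}\right) \left(- \frac{1}{81883}\right) = \frac{11205}{2} \left(- \frac{1}{81883}\right) = - \frac{11205}{163766}$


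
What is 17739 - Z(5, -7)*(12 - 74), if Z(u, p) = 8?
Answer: 18235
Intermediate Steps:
17739 - Z(5, -7)*(12 - 74) = 17739 - 8*(12 - 74) = 17739 - 8*(-62) = 17739 - 1*(-496) = 17739 + 496 = 18235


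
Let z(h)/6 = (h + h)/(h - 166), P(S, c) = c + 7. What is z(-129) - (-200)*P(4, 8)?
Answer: 886548/295 ≈ 3005.2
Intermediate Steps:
P(S, c) = 7 + c
z(h) = 12*h/(-166 + h) (z(h) = 6*((h + h)/(h - 166)) = 6*((2*h)/(-166 + h)) = 6*(2*h/(-166 + h)) = 12*h/(-166 + h))
z(-129) - (-200)*P(4, 8) = 12*(-129)/(-166 - 129) - (-200)*(7 + 8) = 12*(-129)/(-295) - (-200)*15 = 12*(-129)*(-1/295) - 1*(-3000) = 1548/295 + 3000 = 886548/295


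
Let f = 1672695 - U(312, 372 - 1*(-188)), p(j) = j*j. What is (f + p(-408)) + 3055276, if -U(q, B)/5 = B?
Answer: 4897235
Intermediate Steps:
U(q, B) = -5*B
p(j) = j²
f = 1675495 (f = 1672695 - (-5)*(372 - 1*(-188)) = 1672695 - (-5)*(372 + 188) = 1672695 - (-5)*560 = 1672695 - 1*(-2800) = 1672695 + 2800 = 1675495)
(f + p(-408)) + 3055276 = (1675495 + (-408)²) + 3055276 = (1675495 + 166464) + 3055276 = 1841959 + 3055276 = 4897235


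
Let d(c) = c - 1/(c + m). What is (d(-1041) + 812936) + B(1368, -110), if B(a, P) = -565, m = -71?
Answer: 902198961/1112 ≈ 8.1133e+5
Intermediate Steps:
d(c) = c - 1/(-71 + c) (d(c) = c - 1/(c - 71) = c - 1/(-71 + c))
(d(-1041) + 812936) + B(1368, -110) = ((-1 + (-1041)² - 71*(-1041))/(-71 - 1041) + 812936) - 565 = ((-1 + 1083681 + 73911)/(-1112) + 812936) - 565 = (-1/1112*1157591 + 812936) - 565 = (-1157591/1112 + 812936) - 565 = 902827241/1112 - 565 = 902198961/1112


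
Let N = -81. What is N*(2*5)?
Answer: -810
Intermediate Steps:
N*(2*5) = -162*5 = -81*10 = -810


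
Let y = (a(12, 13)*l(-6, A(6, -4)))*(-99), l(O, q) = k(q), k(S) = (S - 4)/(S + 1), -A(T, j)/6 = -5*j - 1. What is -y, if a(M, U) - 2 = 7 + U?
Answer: 257004/113 ≈ 2274.4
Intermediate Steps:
a(M, U) = 9 + U (a(M, U) = 2 + (7 + U) = 9 + U)
A(T, j) = 6 + 30*j (A(T, j) = -6*(-5*j - 1) = -6*(-1 - 5*j) = 6 + 30*j)
k(S) = (-4 + S)/(1 + S)
l(O, q) = (-4 + q)/(1 + q)
y = -257004/113 (y = ((9 + 13)*((-4 + (6 + 30*(-4)))/(1 + (6 + 30*(-4)))))*(-99) = (22*((-4 + (6 - 120))/(1 + (6 - 120))))*(-99) = (22*((-4 - 114)/(1 - 114)))*(-99) = (22*(-118/(-113)))*(-99) = (22*(-1/113*(-118)))*(-99) = (22*(118/113))*(-99) = (2596/113)*(-99) = -257004/113 ≈ -2274.4)
-y = -1*(-257004/113) = 257004/113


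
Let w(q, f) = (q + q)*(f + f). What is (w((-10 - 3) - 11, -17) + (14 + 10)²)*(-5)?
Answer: -11040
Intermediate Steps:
w(q, f) = 4*f*q (w(q, f) = (2*q)*(2*f) = 4*f*q)
(w((-10 - 3) - 11, -17) + (14 + 10)²)*(-5) = (4*(-17)*((-10 - 3) - 11) + (14 + 10)²)*(-5) = (4*(-17)*(-13 - 11) + 24²)*(-5) = (4*(-17)*(-24) + 576)*(-5) = (1632 + 576)*(-5) = 2208*(-5) = -11040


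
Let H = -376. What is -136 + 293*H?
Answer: -110304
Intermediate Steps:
-136 + 293*H = -136 + 293*(-376) = -136 - 110168 = -110304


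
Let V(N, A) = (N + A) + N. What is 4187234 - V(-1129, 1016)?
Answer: 4188476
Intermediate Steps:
V(N, A) = A + 2*N (V(N, A) = (A + N) + N = A + 2*N)
4187234 - V(-1129, 1016) = 4187234 - (1016 + 2*(-1129)) = 4187234 - (1016 - 2258) = 4187234 - 1*(-1242) = 4187234 + 1242 = 4188476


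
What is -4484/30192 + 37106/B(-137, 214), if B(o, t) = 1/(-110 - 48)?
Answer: -44252023025/7548 ≈ -5.8628e+6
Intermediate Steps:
B(o, t) = -1/158 (B(o, t) = 1/(-158) = -1/158)
-4484/30192 + 37106/B(-137, 214) = -4484/30192 + 37106/(-1/158) = -4484*1/30192 + 37106*(-158) = -1121/7548 - 5862748 = -44252023025/7548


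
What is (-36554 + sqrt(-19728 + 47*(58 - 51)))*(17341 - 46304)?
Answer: 1058713502 - 28963*I*sqrt(19399) ≈ 1.0587e+9 - 4.034e+6*I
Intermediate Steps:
(-36554 + sqrt(-19728 + 47*(58 - 51)))*(17341 - 46304) = (-36554 + sqrt(-19728 + 47*7))*(-28963) = (-36554 + sqrt(-19728 + 329))*(-28963) = (-36554 + sqrt(-19399))*(-28963) = (-36554 + I*sqrt(19399))*(-28963) = 1058713502 - 28963*I*sqrt(19399)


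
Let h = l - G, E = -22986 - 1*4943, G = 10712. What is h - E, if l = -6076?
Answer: 11141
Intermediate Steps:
E = -27929 (E = -22986 - 4943 = -27929)
h = -16788 (h = -6076 - 1*10712 = -6076 - 10712 = -16788)
h - E = -16788 - 1*(-27929) = -16788 + 27929 = 11141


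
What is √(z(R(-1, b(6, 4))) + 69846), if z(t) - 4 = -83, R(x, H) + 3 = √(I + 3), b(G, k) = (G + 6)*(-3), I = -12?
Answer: √69767 ≈ 264.13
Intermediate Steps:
b(G, k) = -18 - 3*G (b(G, k) = (6 + G)*(-3) = -18 - 3*G)
R(x, H) = -3 + 3*I (R(x, H) = -3 + √(-12 + 3) = -3 + √(-9) = -3 + 3*I)
z(t) = -79 (z(t) = 4 - 83 = -79)
√(z(R(-1, b(6, 4))) + 69846) = √(-79 + 69846) = √69767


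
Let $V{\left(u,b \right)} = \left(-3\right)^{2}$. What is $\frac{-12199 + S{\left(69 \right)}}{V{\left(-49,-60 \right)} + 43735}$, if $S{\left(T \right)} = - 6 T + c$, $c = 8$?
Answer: $- \frac{12605}{43744} \approx -0.28815$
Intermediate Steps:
$S{\left(T \right)} = 8 - 6 T$ ($S{\left(T \right)} = - 6 T + 8 = 8 - 6 T$)
$V{\left(u,b \right)} = 9$
$\frac{-12199 + S{\left(69 \right)}}{V{\left(-49,-60 \right)} + 43735} = \frac{-12199 + \left(8 - 414\right)}{9 + 43735} = \frac{-12199 + \left(8 - 414\right)}{43744} = \left(-12199 - 406\right) \frac{1}{43744} = \left(-12605\right) \frac{1}{43744} = - \frac{12605}{43744}$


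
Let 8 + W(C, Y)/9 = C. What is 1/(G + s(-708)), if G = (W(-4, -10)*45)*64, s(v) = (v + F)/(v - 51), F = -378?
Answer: -253/78692758 ≈ -3.2150e-6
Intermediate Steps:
W(C, Y) = -72 + 9*C
s(v) = (-378 + v)/(-51 + v) (s(v) = (v - 378)/(v - 51) = (-378 + v)/(-51 + v))
G = -311040 (G = ((-72 + 9*(-4))*45)*64 = ((-72 - 36)*45)*64 = -108*45*64 = -4860*64 = -311040)
1/(G + s(-708)) = 1/(-311040 + (-378 - 708)/(-51 - 708)) = 1/(-311040 - 1086/(-759)) = 1/(-311040 - 1/759*(-1086)) = 1/(-311040 + 362/253) = 1/(-78692758/253) = -253/78692758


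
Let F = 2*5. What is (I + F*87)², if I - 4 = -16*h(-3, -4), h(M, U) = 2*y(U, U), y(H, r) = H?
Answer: 1004004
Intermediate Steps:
F = 10
h(M, U) = 2*U
I = 132 (I = 4 - 32*(-4) = 4 - 16*(-8) = 4 + 128 = 132)
(I + F*87)² = (132 + 10*87)² = (132 + 870)² = 1002² = 1004004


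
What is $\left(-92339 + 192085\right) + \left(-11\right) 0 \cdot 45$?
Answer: $99746$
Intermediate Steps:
$\left(-92339 + 192085\right) + \left(-11\right) 0 \cdot 45 = 99746 + 0 \cdot 45 = 99746 + 0 = 99746$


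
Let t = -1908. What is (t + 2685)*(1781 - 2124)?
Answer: -266511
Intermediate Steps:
(t + 2685)*(1781 - 2124) = (-1908 + 2685)*(1781 - 2124) = 777*(-343) = -266511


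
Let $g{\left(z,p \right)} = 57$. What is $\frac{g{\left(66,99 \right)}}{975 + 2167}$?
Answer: $\frac{57}{3142} \approx 0.018141$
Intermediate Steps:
$\frac{g{\left(66,99 \right)}}{975 + 2167} = \frac{57}{975 + 2167} = \frac{57}{3142}$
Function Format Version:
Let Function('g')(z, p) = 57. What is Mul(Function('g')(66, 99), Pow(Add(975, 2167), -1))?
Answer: Rational(57, 3142) ≈ 0.018141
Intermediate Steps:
Mul(Function('g')(66, 99), Pow(Add(975, 2167), -1)) = Mul(57, Pow(Add(975, 2167), -1)) = Mul(57, Pow(3142, -1)) = Mul(57, Rational(1, 3142)) = Rational(57, 3142)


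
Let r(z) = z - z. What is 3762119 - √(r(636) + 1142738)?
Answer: 3762119 - √1142738 ≈ 3.7610e+6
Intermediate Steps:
r(z) = 0
3762119 - √(r(636) + 1142738) = 3762119 - √(0 + 1142738) = 3762119 - √1142738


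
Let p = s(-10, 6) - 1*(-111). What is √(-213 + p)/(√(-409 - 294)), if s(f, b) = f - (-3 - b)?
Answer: √72409/703 ≈ 0.38277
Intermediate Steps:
s(f, b) = 3 + b + f (s(f, b) = f + (3 + b) = 3 + b + f)
p = 110 (p = (3 + 6 - 10) - 1*(-111) = -1 + 111 = 110)
√(-213 + p)/(√(-409 - 294)) = √(-213 + 110)/(√(-409 - 294)) = √(-103)/(√(-703)) = (I*√103)/((I*√703)) = (I*√103)*(-I*√703/703) = √72409/703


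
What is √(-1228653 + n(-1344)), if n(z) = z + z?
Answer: I*√1231341 ≈ 1109.7*I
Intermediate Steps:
n(z) = 2*z
√(-1228653 + n(-1344)) = √(-1228653 + 2*(-1344)) = √(-1228653 - 2688) = √(-1231341) = I*√1231341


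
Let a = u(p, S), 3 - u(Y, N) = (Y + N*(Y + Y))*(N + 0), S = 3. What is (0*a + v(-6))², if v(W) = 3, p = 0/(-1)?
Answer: 9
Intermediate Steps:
p = 0 (p = 0*(-1) = 0)
u(Y, N) = 3 - N*(Y + 2*N*Y) (u(Y, N) = 3 - (Y + N*(Y + Y))*(N + 0) = 3 - (Y + N*(2*Y))*N = 3 - (Y + 2*N*Y)*N = 3 - N*(Y + 2*N*Y))
a = 3 (a = 3 - 1*3*0 - 2*0*3² = 3 + 0 - 2*0*9 = 3 + 0 + 0 = 3)
(0*a + v(-6))² = (0*3 + 3)² = (0 + 3)² = 3² = 9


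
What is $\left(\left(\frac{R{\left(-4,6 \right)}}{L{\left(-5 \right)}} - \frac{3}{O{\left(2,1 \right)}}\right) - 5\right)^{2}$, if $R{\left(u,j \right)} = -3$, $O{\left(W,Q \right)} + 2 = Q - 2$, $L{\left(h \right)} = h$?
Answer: $\frac{289}{25} \approx 11.56$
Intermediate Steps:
$O{\left(W,Q \right)} = -4 + Q$ ($O{\left(W,Q \right)} = -2 + \left(Q - 2\right) = -2 + \left(-2 + Q\right) = -4 + Q$)
$\left(\left(\frac{R{\left(-4,6 \right)}}{L{\left(-5 \right)}} - \frac{3}{O{\left(2,1 \right)}}\right) - 5\right)^{2} = \left(\left(- \frac{3}{-5} - \frac{3}{-4 + 1}\right) - 5\right)^{2} = \left(\left(\left(-3\right) \left(- \frac{1}{5}\right) - \frac{3}{-3}\right) - 5\right)^{2} = \left(\left(\frac{3}{5} - -1\right) - 5\right)^{2} = \left(\left(\frac{3}{5} + 1\right) - 5\right)^{2} = \left(\frac{8}{5} - 5\right)^{2} = \left(- \frac{17}{5}\right)^{2} = \frac{289}{25}$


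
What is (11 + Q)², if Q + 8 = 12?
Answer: 225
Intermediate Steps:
Q = 4 (Q = -8 + 12 = 4)
(11 + Q)² = (11 + 4)² = 15² = 225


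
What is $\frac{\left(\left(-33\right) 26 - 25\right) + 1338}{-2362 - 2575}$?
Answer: $- \frac{455}{4937} \approx -0.092161$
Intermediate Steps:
$\frac{\left(\left(-33\right) 26 - 25\right) + 1338}{-2362 - 2575} = \frac{\left(-858 - 25\right) + 1338}{-4937} = \left(-883 + 1338\right) \left(- \frac{1}{4937}\right) = 455 \left(- \frac{1}{4937}\right) = - \frac{455}{4937}$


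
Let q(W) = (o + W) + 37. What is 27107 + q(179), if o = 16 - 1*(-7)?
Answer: 27346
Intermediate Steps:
o = 23 (o = 16 + 7 = 23)
q(W) = 60 + W (q(W) = (23 + W) + 37 = 60 + W)
27107 + q(179) = 27107 + (60 + 179) = 27107 + 239 = 27346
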